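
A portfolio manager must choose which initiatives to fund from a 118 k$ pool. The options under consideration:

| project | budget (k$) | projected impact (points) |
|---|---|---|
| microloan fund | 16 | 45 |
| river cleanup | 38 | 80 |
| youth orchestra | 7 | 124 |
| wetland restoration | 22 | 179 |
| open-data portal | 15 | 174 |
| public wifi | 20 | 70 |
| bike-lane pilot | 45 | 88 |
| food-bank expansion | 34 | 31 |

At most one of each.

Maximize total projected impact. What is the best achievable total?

672

Microloan fund + river cleanup + youth orchestra + wetland restoration + open-data portal + public wifi uses 118 of the 118 k$ and totals 672.
Next best is youth orchestra + wetland restoration + open-data portal + public wifi + bike-lane pilot at 635 (109 k$) — short by 37.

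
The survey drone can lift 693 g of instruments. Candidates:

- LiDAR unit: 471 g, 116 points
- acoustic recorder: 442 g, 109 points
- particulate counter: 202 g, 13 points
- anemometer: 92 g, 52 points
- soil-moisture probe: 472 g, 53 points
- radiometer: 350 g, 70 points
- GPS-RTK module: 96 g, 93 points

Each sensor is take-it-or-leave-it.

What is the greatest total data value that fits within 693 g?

261

A density-first pass picks acoustic recorder + anemometer + GPS-RTK module — 254 at 630 g.
Dropping acoustic recorder frees 442 g; slotting in LiDAR unit (471 g) lifts the total to 261 at 659 g.
The spare 34 g is too small for any remaining sensor, and no exchange beats 261.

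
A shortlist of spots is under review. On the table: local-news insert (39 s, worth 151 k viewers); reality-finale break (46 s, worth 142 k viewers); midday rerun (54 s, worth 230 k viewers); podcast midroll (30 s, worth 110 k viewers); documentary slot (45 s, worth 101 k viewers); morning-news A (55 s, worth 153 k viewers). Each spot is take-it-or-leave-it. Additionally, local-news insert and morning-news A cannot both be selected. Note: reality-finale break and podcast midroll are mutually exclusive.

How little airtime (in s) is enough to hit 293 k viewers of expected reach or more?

Minimise s subject to total expected reach ≥ 293.
midday rerun + podcast midroll reaches 340 using 84 s.
Any bundle with less than 84 s falls short of 293.

84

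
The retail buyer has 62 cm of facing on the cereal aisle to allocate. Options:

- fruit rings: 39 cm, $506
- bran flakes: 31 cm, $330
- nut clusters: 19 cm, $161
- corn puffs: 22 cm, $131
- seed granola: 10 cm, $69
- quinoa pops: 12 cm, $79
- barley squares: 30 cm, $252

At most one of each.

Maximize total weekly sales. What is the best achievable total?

667

Taking fruit rings + nut clusters: 58 cm used, 667 in weekly sales.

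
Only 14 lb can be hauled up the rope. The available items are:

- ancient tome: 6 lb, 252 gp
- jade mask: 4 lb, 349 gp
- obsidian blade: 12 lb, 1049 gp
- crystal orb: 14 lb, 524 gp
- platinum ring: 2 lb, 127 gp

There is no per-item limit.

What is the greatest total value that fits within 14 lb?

1176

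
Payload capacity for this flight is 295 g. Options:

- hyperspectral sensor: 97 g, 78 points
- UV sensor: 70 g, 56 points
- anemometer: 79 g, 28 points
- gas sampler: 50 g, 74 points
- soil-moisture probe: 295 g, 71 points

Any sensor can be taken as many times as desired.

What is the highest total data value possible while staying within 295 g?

370

Density check — gas sampler 1.48, hyperspectral sensor 0.80, UV sensor 0.80 are the best per g.
The ratio ordering already packs tightly: 5×gas sampler, 250 g, 370.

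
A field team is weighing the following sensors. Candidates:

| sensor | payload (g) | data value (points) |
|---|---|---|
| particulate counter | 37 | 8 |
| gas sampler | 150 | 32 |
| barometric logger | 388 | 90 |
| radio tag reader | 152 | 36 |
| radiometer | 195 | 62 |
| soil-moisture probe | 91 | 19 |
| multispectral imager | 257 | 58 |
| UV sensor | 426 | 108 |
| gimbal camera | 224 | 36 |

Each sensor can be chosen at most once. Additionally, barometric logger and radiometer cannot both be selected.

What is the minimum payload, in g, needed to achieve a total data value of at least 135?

Look for the lowest-payload combination reaching 135.
particulate counter + gas sampler + radio tag reader + radiometer: 138 data value at 534 g.
Any bundle with less than 534 g falls short of 135.

534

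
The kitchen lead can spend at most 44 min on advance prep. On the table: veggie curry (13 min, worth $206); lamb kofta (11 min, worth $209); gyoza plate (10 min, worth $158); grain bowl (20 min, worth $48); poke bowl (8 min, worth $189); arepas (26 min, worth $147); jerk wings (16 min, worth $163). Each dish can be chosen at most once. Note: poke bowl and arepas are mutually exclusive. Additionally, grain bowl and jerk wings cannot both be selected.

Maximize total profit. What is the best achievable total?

The ratio ordering already packs tightly: veggie curry + lamb kofta + gyoza plate + poke bowl, 42 min, 762.
Next best is veggie curry + lamb kofta + poke bowl at 604 (32 min) — short by 158.

762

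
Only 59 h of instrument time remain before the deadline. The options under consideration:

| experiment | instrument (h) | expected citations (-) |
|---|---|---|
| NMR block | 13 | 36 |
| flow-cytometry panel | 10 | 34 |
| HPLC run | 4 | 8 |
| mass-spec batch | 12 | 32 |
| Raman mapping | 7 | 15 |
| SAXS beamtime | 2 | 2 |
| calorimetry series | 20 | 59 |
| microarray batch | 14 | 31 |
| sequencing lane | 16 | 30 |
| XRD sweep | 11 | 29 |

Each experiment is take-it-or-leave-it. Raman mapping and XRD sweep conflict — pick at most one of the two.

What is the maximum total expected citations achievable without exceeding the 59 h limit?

NMR block + flow-cytometry panel + HPLC run + mass-spec batch + calorimetry series uses 59 of the 59 h and totals 169.
No other feasible combination exceeds 169.

169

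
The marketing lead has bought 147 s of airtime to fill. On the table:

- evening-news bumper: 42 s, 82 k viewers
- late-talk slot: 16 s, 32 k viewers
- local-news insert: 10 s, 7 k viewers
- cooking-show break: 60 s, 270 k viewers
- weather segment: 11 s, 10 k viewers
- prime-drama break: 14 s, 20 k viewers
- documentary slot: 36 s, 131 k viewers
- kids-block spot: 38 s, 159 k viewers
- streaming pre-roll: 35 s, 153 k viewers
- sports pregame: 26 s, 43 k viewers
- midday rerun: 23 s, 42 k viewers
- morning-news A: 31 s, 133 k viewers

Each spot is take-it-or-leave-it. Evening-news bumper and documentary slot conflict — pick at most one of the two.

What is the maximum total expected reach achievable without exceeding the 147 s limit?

602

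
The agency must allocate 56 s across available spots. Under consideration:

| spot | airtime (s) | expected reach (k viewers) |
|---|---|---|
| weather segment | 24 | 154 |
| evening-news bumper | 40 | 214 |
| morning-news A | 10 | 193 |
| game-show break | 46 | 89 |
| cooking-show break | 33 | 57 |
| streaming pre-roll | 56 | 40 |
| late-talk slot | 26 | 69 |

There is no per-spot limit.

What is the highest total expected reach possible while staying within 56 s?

965

5×morning-news A uses 50 of the 56 s and totals 965.
No other feasible combination exceeds 965.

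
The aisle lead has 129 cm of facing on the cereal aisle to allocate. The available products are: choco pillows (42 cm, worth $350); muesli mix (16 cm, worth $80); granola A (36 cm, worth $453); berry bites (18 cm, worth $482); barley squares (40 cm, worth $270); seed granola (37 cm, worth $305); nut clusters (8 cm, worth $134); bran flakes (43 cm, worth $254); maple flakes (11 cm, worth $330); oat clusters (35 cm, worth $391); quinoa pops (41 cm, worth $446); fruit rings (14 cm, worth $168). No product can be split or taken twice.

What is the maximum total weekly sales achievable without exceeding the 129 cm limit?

2013

Taking the top-ratio products first gives granola A + berry bites + nut clusters + maple flakes + oat clusters + fruit rings for 1958 (122 cm).
The 35 cm tied up in oat clusters is better spent on quinoa pops — total rises to 2013 (128 cm).
Runner-up granola A + berry bites + nut clusters + maple flakes + oat clusters + fruit rings tops out at 1958.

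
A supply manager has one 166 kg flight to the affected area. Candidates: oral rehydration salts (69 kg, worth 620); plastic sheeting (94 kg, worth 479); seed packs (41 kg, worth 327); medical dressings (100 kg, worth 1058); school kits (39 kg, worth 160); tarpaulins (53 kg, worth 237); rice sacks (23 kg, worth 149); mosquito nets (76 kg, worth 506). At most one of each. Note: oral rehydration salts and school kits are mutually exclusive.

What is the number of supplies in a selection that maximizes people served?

Best achievable people served is 1534.
One optimal bundle: seed packs + medical dressings + rice sacks (164 kg).
All optima have 3 supplies.

3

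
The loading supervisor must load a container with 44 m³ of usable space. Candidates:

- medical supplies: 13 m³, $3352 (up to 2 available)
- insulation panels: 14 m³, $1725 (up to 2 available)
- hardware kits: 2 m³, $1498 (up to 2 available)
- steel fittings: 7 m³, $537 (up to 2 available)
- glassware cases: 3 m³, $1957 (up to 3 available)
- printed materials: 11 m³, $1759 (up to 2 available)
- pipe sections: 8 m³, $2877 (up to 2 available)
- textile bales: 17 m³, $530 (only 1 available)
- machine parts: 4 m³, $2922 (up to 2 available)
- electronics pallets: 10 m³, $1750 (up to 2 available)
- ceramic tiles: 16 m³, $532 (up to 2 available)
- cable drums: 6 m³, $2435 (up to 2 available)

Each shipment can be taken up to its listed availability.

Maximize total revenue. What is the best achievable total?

22900

The ratio heuristic lands on 2×hardware kits + 3×glassware cases + pipe sections + 2×machine parts + 2×cable drums (22458) but leaves 3 m³ idle.
Dropping cable drums frees 6 m³; slotting in pipe sections (8 m³) lifts the total to 22900 at 43 m³.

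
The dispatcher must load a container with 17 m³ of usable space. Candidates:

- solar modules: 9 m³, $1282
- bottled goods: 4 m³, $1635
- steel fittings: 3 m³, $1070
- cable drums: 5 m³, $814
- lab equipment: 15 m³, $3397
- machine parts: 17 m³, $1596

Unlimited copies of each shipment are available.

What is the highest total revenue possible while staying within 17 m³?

6540

Taking 4×bottled goods: 16 m³ used, 6540 in revenue.
Every other selection either busts 17 m³ or fails to beat 6540.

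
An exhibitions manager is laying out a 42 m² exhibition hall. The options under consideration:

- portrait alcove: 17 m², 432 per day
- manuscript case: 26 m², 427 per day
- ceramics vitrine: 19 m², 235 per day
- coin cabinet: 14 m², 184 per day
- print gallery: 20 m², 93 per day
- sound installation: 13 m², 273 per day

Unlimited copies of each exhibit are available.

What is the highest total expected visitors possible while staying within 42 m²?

Best packing: 2×portrait alcove — 34 m², 864 total.
Nothing else within 42 m² beats 864.

864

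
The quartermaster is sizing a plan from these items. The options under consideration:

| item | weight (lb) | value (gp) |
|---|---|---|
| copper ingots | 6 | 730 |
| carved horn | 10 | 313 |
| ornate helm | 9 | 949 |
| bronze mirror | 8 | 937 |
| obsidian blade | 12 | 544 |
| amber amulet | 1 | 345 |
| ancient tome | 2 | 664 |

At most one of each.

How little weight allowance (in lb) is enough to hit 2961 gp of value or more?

Need the lightest bundle worth ≥ 2961.
Taking copper ingots + ornate helm + bronze mirror + amber amulet gives 2961 (≥ 2961) for 24 lb.
No combination under 24 lb hits 2961.

24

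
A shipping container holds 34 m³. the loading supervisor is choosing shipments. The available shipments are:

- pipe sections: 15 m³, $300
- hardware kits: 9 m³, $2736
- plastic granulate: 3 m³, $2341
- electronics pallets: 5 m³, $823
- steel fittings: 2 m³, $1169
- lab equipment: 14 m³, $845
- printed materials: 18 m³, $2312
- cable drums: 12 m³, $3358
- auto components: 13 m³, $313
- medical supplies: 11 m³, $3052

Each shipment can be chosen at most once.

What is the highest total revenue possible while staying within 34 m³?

10743

Greedy by ratio would take hardware kits + plastic granulate + electronics pallets + steel fittings + cable drums: 31 m³ used, total 10427.
Dropping hardware kits frees 9 m³; slotting in medical supplies (11 m³) lifts the total to 10743 at 33 m³.
Runner-up hardware kits + plastic granulate + electronics pallets + steel fittings + cable drums tops out at 10427.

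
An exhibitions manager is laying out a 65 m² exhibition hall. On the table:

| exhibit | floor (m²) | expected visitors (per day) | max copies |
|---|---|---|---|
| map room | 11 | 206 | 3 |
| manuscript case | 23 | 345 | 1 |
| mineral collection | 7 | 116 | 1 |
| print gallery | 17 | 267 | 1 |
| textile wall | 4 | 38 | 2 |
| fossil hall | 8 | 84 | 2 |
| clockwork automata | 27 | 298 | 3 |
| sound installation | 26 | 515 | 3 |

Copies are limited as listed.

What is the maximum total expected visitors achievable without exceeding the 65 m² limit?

1236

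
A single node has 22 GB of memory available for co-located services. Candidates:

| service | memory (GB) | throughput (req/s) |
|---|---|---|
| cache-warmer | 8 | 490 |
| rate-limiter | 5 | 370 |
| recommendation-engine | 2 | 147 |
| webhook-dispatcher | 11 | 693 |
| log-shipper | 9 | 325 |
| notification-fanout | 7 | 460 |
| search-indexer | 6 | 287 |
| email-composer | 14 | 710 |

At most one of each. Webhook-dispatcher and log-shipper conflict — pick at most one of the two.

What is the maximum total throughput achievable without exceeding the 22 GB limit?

Best packing: cache-warmer + rate-limiter + recommendation-engine + notification-fanout — 22 GB, 1467 total.
No other feasible combination exceeds 1467.

1467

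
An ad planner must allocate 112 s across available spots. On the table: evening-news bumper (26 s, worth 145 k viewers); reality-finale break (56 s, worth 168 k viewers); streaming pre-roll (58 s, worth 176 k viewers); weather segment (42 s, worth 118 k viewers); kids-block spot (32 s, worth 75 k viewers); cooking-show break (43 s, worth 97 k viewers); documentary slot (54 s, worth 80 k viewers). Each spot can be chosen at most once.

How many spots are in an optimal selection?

The maximum expected reach within 112 s is 360.
One optimal bundle: evening-news bumper + weather segment + cooking-show break (111 s).
Every optimal selection uses 3 spots.

3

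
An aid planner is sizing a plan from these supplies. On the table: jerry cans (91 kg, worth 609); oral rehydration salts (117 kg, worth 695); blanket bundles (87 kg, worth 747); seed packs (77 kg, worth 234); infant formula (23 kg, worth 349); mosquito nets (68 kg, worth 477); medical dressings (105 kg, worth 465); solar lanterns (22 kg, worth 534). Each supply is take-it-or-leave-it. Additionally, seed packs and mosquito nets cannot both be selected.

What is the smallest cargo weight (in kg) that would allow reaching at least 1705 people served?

177

Look for the lowest-cargo combination reaching 1705.
Taking blanket bundles + mosquito nets + solar lanterns gives 1758 (≥ 1705) for 177 kg.
Any bundle with less than 177 kg falls short of 1705.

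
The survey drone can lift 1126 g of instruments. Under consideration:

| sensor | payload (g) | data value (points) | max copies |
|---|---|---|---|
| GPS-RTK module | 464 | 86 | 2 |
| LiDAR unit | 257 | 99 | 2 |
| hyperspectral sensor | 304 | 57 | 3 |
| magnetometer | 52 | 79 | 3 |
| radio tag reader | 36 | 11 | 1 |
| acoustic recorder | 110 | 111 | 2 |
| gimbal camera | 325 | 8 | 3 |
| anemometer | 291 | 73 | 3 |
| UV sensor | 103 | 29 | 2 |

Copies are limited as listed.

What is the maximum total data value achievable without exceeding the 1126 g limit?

Filling by ratio: 2×LiDAR unit + 3×magnetometer + radio tag reader + 2×acoustic recorder + UV sensor for 697, with 97 g left unused.
The 36 g tied up in radio tag reader is better spent on UV sensor — total rises to 715 (1096 g).
Nothing else within 1126 g beats 715.

715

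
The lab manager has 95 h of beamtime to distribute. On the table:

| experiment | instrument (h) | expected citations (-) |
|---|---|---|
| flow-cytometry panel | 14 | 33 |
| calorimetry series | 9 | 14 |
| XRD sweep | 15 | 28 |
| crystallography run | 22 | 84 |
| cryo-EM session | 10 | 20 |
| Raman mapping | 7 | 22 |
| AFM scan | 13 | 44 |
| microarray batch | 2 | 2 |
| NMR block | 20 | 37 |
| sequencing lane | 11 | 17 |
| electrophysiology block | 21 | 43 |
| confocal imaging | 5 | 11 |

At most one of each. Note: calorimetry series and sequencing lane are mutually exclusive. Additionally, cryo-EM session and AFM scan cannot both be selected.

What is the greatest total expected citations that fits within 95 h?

Ranking by ratio (expected citations/h): crystallography run 3.82, AFM scan 3.38, Raman mapping 3.14, flow-cytometry panel 2.36.
Taking flow-cytometry panel + XRD sweep + crystallography run + Raman mapping + AFM scan + microarray batch + electrophysiology block: 94 h used, 256 in expected citations.
No other feasible combination exceeds 256.

256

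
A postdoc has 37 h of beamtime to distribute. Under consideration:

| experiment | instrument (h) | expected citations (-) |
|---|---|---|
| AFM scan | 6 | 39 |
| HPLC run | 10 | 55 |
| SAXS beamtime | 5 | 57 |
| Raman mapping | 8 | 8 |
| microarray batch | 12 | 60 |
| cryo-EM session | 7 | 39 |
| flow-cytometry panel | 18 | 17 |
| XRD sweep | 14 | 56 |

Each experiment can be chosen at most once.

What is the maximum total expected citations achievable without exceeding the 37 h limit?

The ratio heuristic lands on AFM scan + HPLC run + SAXS beamtime + Raman mapping + cryo-EM session (198) but leaves 1 h idle.
But AFM scan + SAXS beamtime + microarray batch + XRD sweep fits in 37 h and reaches 212.
The closest alternative, AFM scan + HPLC run + SAXS beamtime + microarray batch, reaches only 211.

212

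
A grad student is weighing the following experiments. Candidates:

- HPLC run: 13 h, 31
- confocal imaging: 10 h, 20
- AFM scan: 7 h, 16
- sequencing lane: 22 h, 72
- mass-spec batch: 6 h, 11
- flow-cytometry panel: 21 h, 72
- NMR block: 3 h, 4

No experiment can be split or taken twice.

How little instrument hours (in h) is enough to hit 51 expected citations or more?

21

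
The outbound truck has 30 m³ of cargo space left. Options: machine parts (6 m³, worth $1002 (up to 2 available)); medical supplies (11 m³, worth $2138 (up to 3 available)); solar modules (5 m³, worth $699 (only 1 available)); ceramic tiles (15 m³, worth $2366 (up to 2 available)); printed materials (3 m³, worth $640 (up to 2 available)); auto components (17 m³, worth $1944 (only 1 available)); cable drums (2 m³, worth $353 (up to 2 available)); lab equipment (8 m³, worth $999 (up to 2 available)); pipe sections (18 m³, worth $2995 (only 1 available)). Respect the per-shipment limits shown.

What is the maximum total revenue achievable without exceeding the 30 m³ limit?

5909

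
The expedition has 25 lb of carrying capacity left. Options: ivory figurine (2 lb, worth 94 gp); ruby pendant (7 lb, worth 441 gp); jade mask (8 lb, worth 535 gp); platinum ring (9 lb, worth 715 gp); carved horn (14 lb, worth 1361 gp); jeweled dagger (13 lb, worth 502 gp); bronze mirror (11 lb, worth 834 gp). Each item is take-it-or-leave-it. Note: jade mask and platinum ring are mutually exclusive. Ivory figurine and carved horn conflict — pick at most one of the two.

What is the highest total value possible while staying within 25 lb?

2195

Best packing: carved horn + bronze mirror — 25 lb, 2195 total.
That's the maximum — no feasible swap from here does better than 2195.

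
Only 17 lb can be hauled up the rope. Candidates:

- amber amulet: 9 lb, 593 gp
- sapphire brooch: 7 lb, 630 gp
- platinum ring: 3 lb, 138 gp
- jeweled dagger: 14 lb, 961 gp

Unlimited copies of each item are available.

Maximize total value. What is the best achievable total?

1398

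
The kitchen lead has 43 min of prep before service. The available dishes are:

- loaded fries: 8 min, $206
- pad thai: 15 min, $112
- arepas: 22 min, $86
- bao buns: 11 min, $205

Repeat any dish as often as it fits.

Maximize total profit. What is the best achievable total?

1030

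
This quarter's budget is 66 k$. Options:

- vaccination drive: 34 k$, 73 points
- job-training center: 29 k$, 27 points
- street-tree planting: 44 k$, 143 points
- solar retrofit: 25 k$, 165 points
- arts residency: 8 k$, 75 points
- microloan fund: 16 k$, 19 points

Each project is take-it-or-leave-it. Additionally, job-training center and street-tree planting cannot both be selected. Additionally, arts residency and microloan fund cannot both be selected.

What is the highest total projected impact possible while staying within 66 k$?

267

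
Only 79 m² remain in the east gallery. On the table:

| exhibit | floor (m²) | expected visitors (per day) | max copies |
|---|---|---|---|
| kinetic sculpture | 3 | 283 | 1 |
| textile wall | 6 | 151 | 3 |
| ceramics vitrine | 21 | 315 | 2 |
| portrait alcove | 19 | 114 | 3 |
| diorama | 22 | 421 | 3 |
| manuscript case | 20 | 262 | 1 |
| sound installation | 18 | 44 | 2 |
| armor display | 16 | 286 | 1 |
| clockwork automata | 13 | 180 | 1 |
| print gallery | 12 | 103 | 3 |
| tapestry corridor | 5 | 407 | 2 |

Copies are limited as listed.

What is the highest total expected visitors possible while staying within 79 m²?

2392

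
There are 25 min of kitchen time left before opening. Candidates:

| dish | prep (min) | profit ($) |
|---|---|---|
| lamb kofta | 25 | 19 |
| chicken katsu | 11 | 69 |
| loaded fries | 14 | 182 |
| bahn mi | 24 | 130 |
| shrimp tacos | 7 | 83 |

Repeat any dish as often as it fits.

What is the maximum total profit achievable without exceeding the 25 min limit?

By profit per min: loaded fries 13.00, shrimp tacos 11.86, chicken katsu 6.27, bahn mi 5.42 lead.
The ratio ordering already packs tightly: loaded fries + shrimp tacos, 21 min, 265.
The spare 4 min is too small for any remaining dish, and no exchange beats 265.

265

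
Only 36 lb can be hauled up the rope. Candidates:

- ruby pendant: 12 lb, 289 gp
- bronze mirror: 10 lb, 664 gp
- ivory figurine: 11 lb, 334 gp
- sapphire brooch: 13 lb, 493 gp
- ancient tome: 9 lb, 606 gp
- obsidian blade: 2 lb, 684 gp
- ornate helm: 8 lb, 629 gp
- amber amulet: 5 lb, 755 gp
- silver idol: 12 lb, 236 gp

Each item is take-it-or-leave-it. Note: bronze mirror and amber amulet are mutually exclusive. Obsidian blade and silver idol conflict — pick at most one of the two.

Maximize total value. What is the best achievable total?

3008

Ranking by ratio (value/lb): obsidian blade 342.00, amber amulet 151.00, ornate helm 78.62.
Taking ivory figurine + ancient tome + obsidian blade + ornate helm + amber amulet: 35 lb used, 3008 in value.
Next best is ruby pendant + ancient tome + obsidian blade + ornate helm + amber amulet at 2963 (36 lb) — short by 45.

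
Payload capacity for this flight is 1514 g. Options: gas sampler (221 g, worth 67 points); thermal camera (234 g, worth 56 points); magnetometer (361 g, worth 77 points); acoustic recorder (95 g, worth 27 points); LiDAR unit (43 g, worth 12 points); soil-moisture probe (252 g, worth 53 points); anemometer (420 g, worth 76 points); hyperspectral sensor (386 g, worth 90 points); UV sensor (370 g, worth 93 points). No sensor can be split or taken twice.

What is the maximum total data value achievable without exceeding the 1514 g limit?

371

Density check — gas sampler 0.30, acoustic recorder 0.28, LiDAR unit 0.28 are the best per g.
A density-first pass picks gas sampler + thermal camera + acoustic recorder + LiDAR unit + hyperspectral sensor + UV sensor — 345 at 1349 g.
The 95 g tied up in acoustic recorder is better spent on soil-moisture probe — total rises to 371 (1506 g).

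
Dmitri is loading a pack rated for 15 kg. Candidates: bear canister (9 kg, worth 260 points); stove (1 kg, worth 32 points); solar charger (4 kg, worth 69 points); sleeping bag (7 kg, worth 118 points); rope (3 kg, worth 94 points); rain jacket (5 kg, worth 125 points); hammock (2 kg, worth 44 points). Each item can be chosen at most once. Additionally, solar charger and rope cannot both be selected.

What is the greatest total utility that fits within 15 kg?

430

Taking bear canister + stove + rope + hammock: 15 kg used, 430 in utility.
That's the maximum — no feasible swap from here does better than 430.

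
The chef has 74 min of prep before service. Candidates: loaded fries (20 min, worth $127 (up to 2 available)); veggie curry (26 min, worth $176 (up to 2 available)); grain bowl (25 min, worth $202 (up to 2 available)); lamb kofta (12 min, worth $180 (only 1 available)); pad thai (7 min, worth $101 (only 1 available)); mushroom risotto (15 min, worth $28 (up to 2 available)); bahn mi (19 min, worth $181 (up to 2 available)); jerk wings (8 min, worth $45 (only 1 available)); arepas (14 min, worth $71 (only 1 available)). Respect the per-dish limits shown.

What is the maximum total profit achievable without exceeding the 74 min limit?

Density check — lamb kofta 15.00, pad thai 14.43, bahn mi 9.53 are the best per min.
A density-first pass picks lamb kofta + pad thai + 2×bahn mi + jerk wings — 688 at 65 min.
The 8 min tied up in jerk wings is better spent on arepas — total rises to 714 (71 min).
Nothing else within 74 min beats 714.

714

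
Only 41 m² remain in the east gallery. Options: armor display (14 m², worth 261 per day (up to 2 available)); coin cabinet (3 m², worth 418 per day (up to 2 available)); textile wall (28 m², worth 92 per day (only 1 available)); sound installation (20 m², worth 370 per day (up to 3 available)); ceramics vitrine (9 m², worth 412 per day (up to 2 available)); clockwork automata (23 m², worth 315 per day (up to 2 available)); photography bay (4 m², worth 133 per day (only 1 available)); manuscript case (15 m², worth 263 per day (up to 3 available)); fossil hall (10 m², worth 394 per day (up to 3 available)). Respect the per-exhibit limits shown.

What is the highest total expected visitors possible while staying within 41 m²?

2187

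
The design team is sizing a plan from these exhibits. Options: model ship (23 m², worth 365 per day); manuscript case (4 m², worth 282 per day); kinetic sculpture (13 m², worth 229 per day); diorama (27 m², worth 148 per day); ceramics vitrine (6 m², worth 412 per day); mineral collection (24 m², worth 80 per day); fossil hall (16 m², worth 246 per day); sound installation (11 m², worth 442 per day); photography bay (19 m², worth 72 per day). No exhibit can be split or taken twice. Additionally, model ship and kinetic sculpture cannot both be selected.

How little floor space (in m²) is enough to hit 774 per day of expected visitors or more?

Minimise m² subject to total expected visitors ≥ 774.
ceramics vitrine + sound installation reaches 854 using 17 m².
No combination under 17 m² hits 774.

17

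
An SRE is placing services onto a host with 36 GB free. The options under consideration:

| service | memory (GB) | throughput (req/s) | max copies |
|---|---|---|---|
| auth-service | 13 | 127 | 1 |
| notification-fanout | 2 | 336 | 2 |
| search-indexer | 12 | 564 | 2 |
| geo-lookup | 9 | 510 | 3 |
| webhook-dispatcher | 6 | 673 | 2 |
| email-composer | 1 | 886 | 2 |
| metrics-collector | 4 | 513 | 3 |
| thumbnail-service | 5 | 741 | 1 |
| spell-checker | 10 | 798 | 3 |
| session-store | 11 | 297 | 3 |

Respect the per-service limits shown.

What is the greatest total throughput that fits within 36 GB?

6070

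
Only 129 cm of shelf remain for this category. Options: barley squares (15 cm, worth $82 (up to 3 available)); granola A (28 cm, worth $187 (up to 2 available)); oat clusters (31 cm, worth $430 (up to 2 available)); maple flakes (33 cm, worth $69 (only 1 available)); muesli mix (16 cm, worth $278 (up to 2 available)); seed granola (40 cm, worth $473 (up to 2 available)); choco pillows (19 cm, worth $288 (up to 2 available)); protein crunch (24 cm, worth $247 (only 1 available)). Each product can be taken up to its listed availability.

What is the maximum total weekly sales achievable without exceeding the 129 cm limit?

By weekly sales per cm: muesli mix 17.38, choco pillows 15.16, oat clusters 13.87, seed granola 11.82 lead.
Best packing: oat clusters + 2×muesli mix + 2×choco pillows + protein crunch — 125 cm, 1809 total.
Nothing else within 129 cm beats 1809.

1809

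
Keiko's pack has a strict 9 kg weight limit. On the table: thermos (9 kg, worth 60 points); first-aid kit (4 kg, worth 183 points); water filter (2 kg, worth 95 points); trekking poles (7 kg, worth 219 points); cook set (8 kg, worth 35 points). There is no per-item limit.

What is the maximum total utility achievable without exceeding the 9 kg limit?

380

Best packing: 4×water filter — 8 kg, 380 total.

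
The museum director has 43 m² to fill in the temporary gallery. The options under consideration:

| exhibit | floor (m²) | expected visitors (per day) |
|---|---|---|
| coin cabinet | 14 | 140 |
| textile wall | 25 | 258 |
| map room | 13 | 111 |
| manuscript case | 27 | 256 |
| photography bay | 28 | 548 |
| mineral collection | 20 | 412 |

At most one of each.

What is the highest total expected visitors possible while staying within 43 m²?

688

The ratio heuristic lands on coin cabinet + mineral collection (552) but leaves 9 m² idle.
Replace mineral collection with photography bay: the trade gains 136 net, giving 688 at 42 m².
That's the maximum — no swap from here does better than 688.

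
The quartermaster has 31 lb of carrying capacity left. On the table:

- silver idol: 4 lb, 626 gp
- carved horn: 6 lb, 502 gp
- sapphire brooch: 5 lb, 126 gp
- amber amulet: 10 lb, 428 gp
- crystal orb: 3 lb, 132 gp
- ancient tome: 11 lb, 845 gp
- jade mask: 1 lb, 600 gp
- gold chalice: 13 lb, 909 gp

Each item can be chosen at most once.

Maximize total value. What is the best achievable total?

2980

A density-first pass picks silver idol + carved horn + sapphire brooch + crystal orb + ancient tome + jade mask — 2831 at 30 lb.
Replace carved horn and sapphire brooch and crystal orb with gold chalice: the trade gains 149 net, giving 2980 at 29 lb.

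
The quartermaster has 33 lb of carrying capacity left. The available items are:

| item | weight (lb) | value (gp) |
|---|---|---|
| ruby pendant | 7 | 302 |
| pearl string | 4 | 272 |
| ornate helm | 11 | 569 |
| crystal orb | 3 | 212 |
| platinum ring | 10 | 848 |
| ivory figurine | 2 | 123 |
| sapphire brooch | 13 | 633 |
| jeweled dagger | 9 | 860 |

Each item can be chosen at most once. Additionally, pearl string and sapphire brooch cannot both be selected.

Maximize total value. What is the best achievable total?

2494

By value per lb: jeweled dagger 95.56, platinum ring 84.80, crystal orb 70.67, pearl string 68.00 lead.
Greedy by ratio would take pearl string + crystal orb + platinum ring + ivory figurine + jeweled dagger: 28 lb used, total 2315.
The 2 lb tied up in ivory figurine is better spent on ruby pendant — total rises to 2494 (33 lb).
Every other selection either busts 33 lb or breaks a pairing rule or fails to beat 2494.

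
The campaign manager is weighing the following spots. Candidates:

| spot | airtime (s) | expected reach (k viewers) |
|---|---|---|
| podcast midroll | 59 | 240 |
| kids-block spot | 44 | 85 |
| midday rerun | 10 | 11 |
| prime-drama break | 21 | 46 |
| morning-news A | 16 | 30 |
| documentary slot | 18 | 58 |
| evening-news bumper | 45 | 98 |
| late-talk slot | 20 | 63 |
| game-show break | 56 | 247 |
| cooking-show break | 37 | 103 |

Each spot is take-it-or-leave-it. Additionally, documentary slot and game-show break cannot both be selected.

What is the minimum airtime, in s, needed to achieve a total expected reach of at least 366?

107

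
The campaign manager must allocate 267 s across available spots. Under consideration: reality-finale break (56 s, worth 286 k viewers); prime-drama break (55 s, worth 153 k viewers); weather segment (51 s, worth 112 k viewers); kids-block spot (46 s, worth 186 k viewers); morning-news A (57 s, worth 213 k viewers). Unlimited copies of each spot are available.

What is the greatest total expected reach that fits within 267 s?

Taking the top-ratio spots first gives 4×reality-finale break for 1144 (224 s).
Dropping reality-finale break frees 56 s; slotting in 2×kids-block spot (92 s) lifts the total to 1230 at 260 s.

1230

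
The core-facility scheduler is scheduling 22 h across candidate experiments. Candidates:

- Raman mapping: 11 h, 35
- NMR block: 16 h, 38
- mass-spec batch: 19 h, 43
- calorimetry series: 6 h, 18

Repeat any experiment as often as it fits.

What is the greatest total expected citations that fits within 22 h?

70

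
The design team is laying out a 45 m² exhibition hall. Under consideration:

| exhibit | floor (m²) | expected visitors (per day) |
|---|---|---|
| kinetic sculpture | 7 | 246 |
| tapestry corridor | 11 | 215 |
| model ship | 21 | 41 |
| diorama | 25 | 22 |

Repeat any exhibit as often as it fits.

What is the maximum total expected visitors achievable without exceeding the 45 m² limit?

The ratio ordering already packs tightly: 6×kinetic sculpture, 42 m², 1476.
That's the maximum — no swap from here does better than 1476.

1476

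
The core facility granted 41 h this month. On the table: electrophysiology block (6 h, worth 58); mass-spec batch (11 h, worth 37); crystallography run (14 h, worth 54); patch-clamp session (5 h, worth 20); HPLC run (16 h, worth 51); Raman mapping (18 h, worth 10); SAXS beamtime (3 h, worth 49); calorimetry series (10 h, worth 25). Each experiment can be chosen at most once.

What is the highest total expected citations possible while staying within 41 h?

218

Taking electrophysiology block + mass-spec batch + crystallography run + patch-clamp session + SAXS beamtime: 39 h used, 218 in expected citations.
An exhaustive check of the 256 subsets confirms 218.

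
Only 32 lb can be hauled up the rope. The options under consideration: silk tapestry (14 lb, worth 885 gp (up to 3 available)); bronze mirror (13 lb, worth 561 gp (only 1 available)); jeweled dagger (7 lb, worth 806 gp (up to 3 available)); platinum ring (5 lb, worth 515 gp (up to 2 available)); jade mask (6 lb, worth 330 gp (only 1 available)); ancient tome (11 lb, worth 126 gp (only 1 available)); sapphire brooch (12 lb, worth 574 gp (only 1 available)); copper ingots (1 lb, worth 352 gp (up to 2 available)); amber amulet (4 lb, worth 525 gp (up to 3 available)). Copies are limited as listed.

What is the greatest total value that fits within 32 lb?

4172

By value per lb: copper ingots 352.00, amber amulet 131.25, jeweled dagger 115.14, platinum ring 103.00 lead.
A density-first pass picks 2×jeweled dagger + 2×copper ingots + 3×amber amulet — 3891 at 28 lb.
The 4 lb tied up in amber amulet is better spent on jeweled dagger — total rises to 4172 (31 lb).
Every other selection either busts 32 lb or exceeds an availability limit or fails to beat 4172.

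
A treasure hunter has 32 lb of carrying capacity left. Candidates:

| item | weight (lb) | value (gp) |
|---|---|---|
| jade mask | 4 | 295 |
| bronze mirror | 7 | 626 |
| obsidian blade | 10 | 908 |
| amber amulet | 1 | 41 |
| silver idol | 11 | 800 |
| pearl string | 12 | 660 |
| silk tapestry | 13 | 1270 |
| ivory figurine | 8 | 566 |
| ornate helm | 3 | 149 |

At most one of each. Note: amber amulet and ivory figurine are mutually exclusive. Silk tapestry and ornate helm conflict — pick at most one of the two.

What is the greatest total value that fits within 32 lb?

2845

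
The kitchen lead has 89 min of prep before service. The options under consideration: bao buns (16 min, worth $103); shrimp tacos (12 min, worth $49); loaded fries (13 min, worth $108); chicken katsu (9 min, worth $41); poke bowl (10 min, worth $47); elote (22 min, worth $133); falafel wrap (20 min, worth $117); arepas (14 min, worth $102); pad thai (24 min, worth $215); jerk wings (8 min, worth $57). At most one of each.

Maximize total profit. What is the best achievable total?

661

A density-first pass picks bao buns + loaded fries + poke bowl + arepas + pad thai + jerk wings — 632 at 85 min.
The 18 min tied up in poke bowl and jerk wings is better spent on elote — total rises to 661 (89 min).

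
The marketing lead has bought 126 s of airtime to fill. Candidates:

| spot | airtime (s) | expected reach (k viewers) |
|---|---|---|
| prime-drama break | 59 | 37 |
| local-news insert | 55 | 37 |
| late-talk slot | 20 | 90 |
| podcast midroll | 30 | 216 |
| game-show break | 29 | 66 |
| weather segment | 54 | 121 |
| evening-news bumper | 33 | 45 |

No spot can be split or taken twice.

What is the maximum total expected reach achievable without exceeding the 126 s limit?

427

Taking the top-ratio spots first gives late-talk slot + podcast midroll + game-show break + evening-news bumper for 417 (112 s).
Replace game-show break and evening-news bumper with weather segment: the trade gains 10 net, giving 427 at 104 s.
Next best is late-talk slot + podcast midroll + game-show break + evening-news bumper at 417 (112 s) — short by 10.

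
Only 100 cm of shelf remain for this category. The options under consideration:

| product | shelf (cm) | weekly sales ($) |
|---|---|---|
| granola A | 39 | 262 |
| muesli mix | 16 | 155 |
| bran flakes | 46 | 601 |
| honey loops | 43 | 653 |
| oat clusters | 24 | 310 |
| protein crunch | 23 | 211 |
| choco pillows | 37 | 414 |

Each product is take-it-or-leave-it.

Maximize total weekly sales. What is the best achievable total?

The ratio ordering already packs tightly: bran flakes + honey loops, 89 cm, 1254.
That's the maximum — no swap from here does better than 1254.

1254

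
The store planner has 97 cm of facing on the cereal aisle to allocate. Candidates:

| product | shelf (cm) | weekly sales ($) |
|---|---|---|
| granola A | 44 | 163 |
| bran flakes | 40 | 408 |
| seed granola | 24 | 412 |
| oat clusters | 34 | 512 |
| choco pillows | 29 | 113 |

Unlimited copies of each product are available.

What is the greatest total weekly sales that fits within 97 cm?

1648

Density check — seed granola 17.17, oat clusters 15.06, bran flakes 10.20 are the best per cm.
Taking 4×seed granola: 96 cm used, 1648 in weekly sales.
No other feasible combination exceeds 1648.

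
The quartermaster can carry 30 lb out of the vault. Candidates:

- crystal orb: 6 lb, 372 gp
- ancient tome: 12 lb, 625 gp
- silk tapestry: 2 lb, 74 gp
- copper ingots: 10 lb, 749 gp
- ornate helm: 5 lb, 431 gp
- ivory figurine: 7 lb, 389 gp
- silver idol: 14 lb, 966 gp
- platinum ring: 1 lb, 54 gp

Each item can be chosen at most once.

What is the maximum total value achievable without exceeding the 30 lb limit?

2200

Copper ingots + ornate helm + silver idol + platinum ring uses 30 of the 30 lb and totals 2200.
Nothing else within 30 lb beats 2200.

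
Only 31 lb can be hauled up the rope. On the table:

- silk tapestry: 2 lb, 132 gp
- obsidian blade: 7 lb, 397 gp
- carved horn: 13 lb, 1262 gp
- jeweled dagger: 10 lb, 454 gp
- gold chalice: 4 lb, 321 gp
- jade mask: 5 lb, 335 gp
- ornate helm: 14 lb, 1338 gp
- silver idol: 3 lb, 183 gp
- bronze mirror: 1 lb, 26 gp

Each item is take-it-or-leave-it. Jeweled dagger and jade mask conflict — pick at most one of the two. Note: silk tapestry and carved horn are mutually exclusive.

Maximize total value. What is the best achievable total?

2921

Carved horn + gold chalice + ornate helm uses 31 of the 31 lb and totals 2921.
Every other selection either busts 31 lb or breaks a pairing rule or fails to beat 2921.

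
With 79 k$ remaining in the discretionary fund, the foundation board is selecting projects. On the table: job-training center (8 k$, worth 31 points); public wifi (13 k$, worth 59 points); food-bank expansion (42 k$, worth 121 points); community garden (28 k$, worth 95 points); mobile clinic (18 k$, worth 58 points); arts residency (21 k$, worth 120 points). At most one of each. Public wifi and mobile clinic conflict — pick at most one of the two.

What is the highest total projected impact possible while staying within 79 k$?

305

Density check — arts residency 5.71, public wifi 4.54, job-training center 3.88, community garden 3.39 are the best per k$.
The ratio ordering already packs tightly: job-training center + public wifi + community garden + arts residency, 70 k$, 305.
The closest alternative, job-training center + community garden + mobile clinic + arts residency, reaches only 304.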